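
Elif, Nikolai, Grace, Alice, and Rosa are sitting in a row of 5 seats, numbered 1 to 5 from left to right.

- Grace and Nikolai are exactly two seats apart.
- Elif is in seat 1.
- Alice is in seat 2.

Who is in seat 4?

Rosa

With clues 1–2, Elif is ruled out for seat 4.
With clues 1–3, Alice, Grace, and Nikolai are ruled out for seat 4.
So seat 4 is Rosa.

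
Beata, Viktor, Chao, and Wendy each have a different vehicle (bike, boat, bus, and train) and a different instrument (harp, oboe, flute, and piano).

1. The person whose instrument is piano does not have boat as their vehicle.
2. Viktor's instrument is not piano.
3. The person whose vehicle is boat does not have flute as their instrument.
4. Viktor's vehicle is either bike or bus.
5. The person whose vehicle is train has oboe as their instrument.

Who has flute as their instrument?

With clues 1–5, Beata, Chao, and Wendy are impossible for the one with instrument flute.
That leaves Viktor.

Viktor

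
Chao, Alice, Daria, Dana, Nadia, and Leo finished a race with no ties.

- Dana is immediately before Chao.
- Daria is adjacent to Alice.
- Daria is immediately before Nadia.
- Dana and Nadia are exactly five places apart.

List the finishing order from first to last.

From clue 1: Chao is in {2,3,4,5,6}.
From clues 1–3: Chao is in {2,3,5,6}.
From clues 1–4: Dana → place 1, Chao → place 2, Leo → place 3, Alice → place 4, Daria → place 5, Nadia → place 6.

Dana, Chao, Leo, Alice, Daria, Nadia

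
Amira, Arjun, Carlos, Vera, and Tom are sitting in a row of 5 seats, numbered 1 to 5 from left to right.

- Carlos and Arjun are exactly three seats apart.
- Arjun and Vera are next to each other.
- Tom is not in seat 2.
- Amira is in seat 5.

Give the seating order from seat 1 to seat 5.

Arjun, Vera, Tom, Carlos, Amira

From clue 1: Arjun is in {1,2,4,5}.
From clues 1–4: Arjun → seat 1, Vera → seat 2, Tom → seat 3, Carlos → seat 4, Amira → seat 5.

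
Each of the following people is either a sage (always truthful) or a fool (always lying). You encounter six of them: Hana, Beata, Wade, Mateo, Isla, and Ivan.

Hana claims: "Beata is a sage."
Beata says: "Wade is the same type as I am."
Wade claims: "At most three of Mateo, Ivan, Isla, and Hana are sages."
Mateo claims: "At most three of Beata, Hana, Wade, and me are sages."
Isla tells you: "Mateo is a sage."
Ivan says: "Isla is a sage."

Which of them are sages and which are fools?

Consider Hana. Suppose Hana is a sage.
Then no assignment of the remaining roles makes every statement match its speaker's type — contradiction.
So Hana is a fool.
With that fixed, Wade's statement is true, so Wade is a sage.
With that fixed, Mateo's statement is true, so Mateo is a sage.
With that fixed, Isla's statement is true, so Isla is a sage.
With that fixed, Ivan's statement is true, so Ivan is a sage.
Consider Beata. Suppose Beata is a sage.
Then Hana's statement comes out true, contradicting Hana being a fool.
So Beata is a fool.

Hana: fool, Beata: fool, Wade: sage, Mateo: sage, Isla: sage, Ivan: sage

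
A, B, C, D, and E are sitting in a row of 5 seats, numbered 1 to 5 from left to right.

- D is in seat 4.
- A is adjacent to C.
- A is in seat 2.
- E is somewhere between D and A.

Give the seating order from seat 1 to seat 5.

From clue 1: D → seat 4.
From clues 1–2: A is in {1,2,3}.
From clues 1–3: A → seat 2.
From clues 1–4: C → seat 1, E → seat 3, B → seat 5.

C, A, E, D, B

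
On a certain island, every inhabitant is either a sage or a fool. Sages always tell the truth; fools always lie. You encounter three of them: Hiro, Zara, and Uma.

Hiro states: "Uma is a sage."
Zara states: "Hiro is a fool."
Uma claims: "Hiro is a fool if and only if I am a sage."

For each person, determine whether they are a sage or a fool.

Hiro: fool, Zara: sage, Uma: fool

Consider Hiro. Suppose Hiro is a sage.
Then whichever role Uma has, Uma's statement has the wrong truth value — contradiction.
So Hiro is a fool.
With that fixed, Zara's statement is true, so Zara is a sage.
Consider Uma. Suppose Uma is a sage.
Then Hiro's statement comes out true, contradicting Hiro being a fool.
So Uma is a fool.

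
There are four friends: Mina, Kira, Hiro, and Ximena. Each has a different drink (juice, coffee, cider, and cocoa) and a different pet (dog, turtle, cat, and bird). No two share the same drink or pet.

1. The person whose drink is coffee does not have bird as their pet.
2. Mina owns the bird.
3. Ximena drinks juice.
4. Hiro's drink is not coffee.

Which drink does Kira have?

coffee

With clues 1–3, juice is impossible for Kira's drink.
With clues 1–4, cider and cocoa are impossible for Kira's drink.
That leaves coffee.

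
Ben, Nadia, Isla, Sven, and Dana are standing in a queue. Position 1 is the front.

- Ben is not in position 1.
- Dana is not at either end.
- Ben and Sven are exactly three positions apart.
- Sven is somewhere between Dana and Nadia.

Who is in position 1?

Nadia

With clue 1, Ben is ruled out for position 1.
With clues 1–2, Dana is ruled out for position 1.
With clues 1–4, Isla and Sven are ruled out for position 1.
So position 1 is Nadia.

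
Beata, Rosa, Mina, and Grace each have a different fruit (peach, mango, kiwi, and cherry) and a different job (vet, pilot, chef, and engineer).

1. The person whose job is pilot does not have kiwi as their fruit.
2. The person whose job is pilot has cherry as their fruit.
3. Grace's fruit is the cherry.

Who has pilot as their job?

Grace

With clues 1–3, Beata, Mina, and Rosa are impossible for the one with job pilot.
That leaves Grace.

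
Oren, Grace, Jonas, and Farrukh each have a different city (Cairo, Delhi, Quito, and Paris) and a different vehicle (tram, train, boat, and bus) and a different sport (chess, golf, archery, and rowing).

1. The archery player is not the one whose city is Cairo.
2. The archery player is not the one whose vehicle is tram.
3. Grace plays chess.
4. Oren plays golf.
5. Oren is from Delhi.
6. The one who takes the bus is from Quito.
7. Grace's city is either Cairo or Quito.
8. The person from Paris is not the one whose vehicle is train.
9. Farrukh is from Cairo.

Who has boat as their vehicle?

Jonas

With clues 1–9, Farrukh, Grace, and Oren are impossible for the one with vehicle boat.
That leaves Jonas.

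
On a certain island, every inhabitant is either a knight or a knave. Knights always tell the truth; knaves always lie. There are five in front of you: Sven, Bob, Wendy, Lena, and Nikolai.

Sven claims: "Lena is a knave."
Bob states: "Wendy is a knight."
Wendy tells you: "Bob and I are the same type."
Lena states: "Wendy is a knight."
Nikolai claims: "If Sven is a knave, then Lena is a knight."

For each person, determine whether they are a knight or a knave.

Consider Sven. Suppose Sven is a knight.
Then no assignment of the remaining roles makes every statement match its speaker's type — contradiction.
So Sven is a knave.
Consider Bob. Suppose Bob is a knave.
Then whichever role Wendy has, Wendy's statement has the wrong truth value — contradiction.
So Bob is a knight.
Consider Wendy. Suppose Wendy is a knave.
Then Bob's statement comes out false, contradicting Bob being a knight.
So Wendy is a knight.
With that fixed, Lena's statement is true, so Lena is a knight.
With that fixed, Nikolai's statement is true, so Nikolai is a knight.

Sven: knave, Bob: knight, Wendy: knight, Lena: knight, Nikolai: knight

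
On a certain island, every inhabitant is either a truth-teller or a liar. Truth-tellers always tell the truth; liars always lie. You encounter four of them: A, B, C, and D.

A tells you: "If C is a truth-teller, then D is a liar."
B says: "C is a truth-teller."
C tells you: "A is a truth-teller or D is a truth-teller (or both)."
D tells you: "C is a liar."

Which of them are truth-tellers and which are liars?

A: truth-teller, B: truth-teller, C: truth-teller, D: liar

Consider A. Suppose A is a liar.
Then no assignment of the remaining roles makes every statement match its speaker's type — contradiction.
So A is a truth-teller.
With that fixed, C's statement is true, so C is a truth-teller.
With that fixed, D's statement is false, so D is a liar.
With that fixed, B's statement is true, so B is a truth-teller.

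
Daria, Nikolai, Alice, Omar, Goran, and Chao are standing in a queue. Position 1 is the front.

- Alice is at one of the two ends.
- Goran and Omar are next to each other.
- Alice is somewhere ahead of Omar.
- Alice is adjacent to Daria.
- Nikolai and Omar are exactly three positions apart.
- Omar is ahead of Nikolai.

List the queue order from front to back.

Alice, Daria, Omar, Goran, Chao, Nikolai

From clue 1: Alice is in {1,6}.
From clues 1–3: Alice → position 1.
From clues 1–4: Daria → position 2.
From clues 1–5: Nikolai is in {3,6}.
From clues 1–6: Omar → position 3, Goran → position 4, Chao → position 5, Nikolai → position 6.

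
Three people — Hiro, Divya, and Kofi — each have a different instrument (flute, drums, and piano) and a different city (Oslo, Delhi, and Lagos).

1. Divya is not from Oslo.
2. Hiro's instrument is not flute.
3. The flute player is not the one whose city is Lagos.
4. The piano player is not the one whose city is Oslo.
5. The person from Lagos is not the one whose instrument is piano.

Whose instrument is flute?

With clues 1–2, Hiro is impossible for the one with instrument flute.
With clues 1–5, Divya is impossible for the one with instrument flute.
That leaves Kofi.

Kofi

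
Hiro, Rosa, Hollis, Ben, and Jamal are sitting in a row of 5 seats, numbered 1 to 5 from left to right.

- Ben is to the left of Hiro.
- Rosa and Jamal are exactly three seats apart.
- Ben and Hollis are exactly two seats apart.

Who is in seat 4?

With clues 1–2, Ben is ruled out for seat 4.
With clues 1–3, Hollis, Jamal, and Rosa are ruled out for seat 4.
So seat 4 is Hiro.

Hiro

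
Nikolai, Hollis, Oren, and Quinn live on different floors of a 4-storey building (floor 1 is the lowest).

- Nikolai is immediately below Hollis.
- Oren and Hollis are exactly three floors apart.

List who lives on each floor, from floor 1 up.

Oren, Quinn, Nikolai, Hollis

From clue 1: Nikolai is in {1,2,3}.
From clues 1–2: Oren → floor 1, Quinn → floor 2, Nikolai → floor 3, Hollis → floor 4.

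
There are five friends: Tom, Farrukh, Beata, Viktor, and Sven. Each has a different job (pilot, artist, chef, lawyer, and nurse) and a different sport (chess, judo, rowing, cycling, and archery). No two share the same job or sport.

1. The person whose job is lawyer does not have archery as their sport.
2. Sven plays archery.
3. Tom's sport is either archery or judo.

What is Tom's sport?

judo

With clues 1–2, archery is impossible for Tom's sport.
With clues 1–3, chess, cycling, and rowing are impossible for Tom's sport.
That leaves judo.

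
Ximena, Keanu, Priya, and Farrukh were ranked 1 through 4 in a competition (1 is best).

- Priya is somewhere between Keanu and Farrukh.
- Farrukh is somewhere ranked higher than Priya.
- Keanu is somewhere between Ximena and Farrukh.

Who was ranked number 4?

Ximena

With clue 1, Priya is ruled out for rank 4.
With clues 1–2, Farrukh is ruled out for rank 4.
With clues 1–3, Keanu is ruled out for rank 4.
So rank 4 is Ximena.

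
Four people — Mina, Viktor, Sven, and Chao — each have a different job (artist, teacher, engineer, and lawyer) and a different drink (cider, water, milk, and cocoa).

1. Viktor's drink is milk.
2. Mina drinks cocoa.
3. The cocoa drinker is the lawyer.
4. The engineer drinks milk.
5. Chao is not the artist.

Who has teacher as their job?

With clues 1–3, Mina is impossible for the one with job teacher.
With clues 1–4, Viktor is impossible for the one with job teacher.
With clues 1–5, Sven is impossible for the one with job teacher.
That leaves Chao.

Chao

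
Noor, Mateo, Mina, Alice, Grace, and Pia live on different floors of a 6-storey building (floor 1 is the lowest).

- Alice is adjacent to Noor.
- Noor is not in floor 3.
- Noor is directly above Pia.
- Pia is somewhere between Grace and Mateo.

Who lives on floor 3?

With clues 1–2, Noor is ruled out for floor 3.
With clues 1–4, Alice, Grace, Mateo, and Mina are ruled out for floor 3.
So floor 3 is Pia.

Pia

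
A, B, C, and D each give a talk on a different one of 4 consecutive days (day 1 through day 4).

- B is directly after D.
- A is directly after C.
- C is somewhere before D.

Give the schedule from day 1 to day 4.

C, A, D, B

From clue 1: B is in {2,3,4}.
From clues 1–2: A is in {2,4}.
From clues 1–3: C → day 1, A → day 2, D → day 3, B → day 4.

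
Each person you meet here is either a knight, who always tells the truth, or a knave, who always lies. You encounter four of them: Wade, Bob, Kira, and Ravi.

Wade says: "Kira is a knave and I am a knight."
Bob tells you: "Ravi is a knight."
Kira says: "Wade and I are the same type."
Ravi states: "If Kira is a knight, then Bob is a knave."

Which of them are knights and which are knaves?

Wade: knight, Bob: knight, Kira: knave, Ravi: knight

Consider Wade. Suppose Wade is a knave.
Then whichever role Kira has, Kira's statement has the wrong truth value — contradiction.
So Wade is a knight.
Consider Bob. Suppose Bob is a knave.
Then no assignment of the remaining roles makes every statement match its speaker's type — contradiction.
So Bob is a knight.
Consider Kira. Suppose Kira is a knight.
Then Wade's statement comes out false, contradicting Wade being a knight.
So Kira is a knave.
With that fixed, Ravi's statement is true, so Ravi is a knight.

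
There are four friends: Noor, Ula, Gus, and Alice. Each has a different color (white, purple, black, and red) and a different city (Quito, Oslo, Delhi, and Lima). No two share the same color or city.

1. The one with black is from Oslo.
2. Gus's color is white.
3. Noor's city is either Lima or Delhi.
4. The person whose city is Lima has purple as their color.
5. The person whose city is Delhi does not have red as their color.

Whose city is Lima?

With clues 1–4, Gus is impossible for the one with city Lima.
With clues 1–5, Alice and Ula are impossible for the one with city Lima.
That leaves Noor.

Noor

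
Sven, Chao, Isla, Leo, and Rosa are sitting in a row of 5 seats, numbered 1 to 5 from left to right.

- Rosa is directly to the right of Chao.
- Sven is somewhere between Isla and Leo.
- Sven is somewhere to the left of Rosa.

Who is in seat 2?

With clues 1–2, Isla and Leo are ruled out for seat 2.
With clues 1–3, Chao and Rosa are ruled out for seat 2.
So seat 2 is Sven.

Sven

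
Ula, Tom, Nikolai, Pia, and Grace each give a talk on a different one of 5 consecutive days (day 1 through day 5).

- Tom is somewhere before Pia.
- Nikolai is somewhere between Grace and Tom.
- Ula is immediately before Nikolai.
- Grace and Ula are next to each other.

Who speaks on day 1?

With clue 1, Pia is ruled out for day 1.
With clues 1–2, Nikolai is ruled out for day 1.
With clues 1–3, Ula is ruled out for day 1.
With clues 1–4, Tom is ruled out for day 1.
So day 1 is Grace.

Grace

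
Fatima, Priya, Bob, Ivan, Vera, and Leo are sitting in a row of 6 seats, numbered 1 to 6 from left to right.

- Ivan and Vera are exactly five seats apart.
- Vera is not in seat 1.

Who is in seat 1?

Ivan

With clue 1, Bob, Fatima, Leo, and Priya are ruled out for seat 1.
With clues 1–2, Vera is ruled out for seat 1.
So seat 1 is Ivan.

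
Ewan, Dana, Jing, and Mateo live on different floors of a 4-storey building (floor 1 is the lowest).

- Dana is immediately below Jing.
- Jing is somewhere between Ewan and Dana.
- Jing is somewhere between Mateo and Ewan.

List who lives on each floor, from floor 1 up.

Mateo, Dana, Jing, Ewan

From clue 1: Dana is in {1,2,3}.
From clues 1–2: Ewan is in {3,4}.
From clues 1–3: Mateo → floor 1, Dana → floor 2, Jing → floor 3, Ewan → floor 4.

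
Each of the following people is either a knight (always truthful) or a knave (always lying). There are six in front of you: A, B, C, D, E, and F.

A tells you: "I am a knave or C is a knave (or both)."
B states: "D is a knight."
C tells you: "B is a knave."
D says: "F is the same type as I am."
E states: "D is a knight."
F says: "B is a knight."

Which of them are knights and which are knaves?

A: knight, B: knight, C: knave, D: knight, E: knight, F: knight

Consider A. Suppose A is a knave.
Then A's own statement would have to be false, but it can't be — contradiction.
So A is a knight.
Consider B. Suppose B is a knave.
Then no assignment of the remaining roles makes every statement match its speaker's type — contradiction.
So B is a knight.
With that fixed, C's statement is false, so C is a knave.
With that fixed, F's statement is true, so F is a knight.
Consider D. Suppose D is a knave.
Then B's statement comes out false, contradicting B being a knight.
So D is a knight.
With that fixed, E's statement is true, so E is a knight.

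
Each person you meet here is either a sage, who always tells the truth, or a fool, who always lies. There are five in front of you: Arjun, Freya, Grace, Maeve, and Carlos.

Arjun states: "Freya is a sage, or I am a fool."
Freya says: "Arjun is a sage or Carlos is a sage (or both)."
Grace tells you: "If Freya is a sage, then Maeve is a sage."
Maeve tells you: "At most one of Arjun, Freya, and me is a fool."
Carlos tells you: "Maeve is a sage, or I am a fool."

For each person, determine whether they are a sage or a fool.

Arjun: sage, Freya: sage, Grace: sage, Maeve: sage, Carlos: sage

Consider Arjun. Suppose Arjun is a fool.
Then Arjun's own statement would have to be false, but it can't be — contradiction.
So Arjun is a sage.
With that fixed, Freya's statement is true, so Freya is a sage.
With that fixed, Maeve's statement is true, so Maeve is a sage.
With that fixed, Carlos's statement is true, so Carlos is a sage.
With that fixed, Grace's statement is true, so Grace is a sage.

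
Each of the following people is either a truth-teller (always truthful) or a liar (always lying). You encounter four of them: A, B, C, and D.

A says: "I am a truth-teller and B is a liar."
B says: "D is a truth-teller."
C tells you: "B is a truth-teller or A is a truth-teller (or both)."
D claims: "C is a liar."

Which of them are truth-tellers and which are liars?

A: truth-teller, B: liar, C: truth-teller, D: liar

Consider A. Suppose A is a liar.
Then no assignment of the remaining roles makes every statement match its speaker's type — contradiction.
So A is a truth-teller.
With that fixed, C's statement is true, so C is a truth-teller.
With that fixed, D's statement is false, so D is a liar.
With that fixed, B's statement is false, so B is a liar.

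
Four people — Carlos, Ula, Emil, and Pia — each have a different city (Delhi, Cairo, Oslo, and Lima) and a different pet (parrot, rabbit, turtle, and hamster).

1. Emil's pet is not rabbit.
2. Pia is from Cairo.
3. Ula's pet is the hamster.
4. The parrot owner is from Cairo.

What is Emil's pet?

Clue 1 rules out rabbit for Emil's pet.
With clues 1–3, hamster is impossible for Emil's pet.
With clues 1–4, parrot is impossible for Emil's pet.
That leaves turtle.

turtle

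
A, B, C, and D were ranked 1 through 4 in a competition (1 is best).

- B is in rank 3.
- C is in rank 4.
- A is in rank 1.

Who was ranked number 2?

With clue 1, B is ruled out for rank 2.
With clues 1–2, C is ruled out for rank 2.
With clues 1–3, A is ruled out for rank 2.
So rank 2 is D.

D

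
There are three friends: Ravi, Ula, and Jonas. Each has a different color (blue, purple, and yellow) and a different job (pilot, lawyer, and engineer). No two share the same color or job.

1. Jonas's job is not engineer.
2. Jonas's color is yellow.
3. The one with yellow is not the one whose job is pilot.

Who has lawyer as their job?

With clues 1–3, Ravi and Ula are impossible for the one with job lawyer.
That leaves Jonas.

Jonas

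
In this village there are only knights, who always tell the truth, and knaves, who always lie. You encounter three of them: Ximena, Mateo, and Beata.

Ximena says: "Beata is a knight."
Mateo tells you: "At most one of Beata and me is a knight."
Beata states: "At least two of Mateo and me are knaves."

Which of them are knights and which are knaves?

Ximena: knave, Mateo: knight, Beata: knave

Consider Ximena. Suppose Ximena is a knight.
Then no assignment of the remaining roles makes every statement match its speaker's type — contradiction.
So Ximena is a knave.
Consider Mateo. Suppose Mateo is a knave.
Then Mateo's own statement would have to be false, but it can't be — contradiction.
So Mateo is a knight.
With that fixed, Beata's statement is false, so Beata is a knave.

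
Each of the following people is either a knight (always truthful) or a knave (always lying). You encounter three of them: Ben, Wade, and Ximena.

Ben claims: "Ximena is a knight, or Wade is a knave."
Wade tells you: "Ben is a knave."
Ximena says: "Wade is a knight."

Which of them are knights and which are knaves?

Consider Ben. Suppose Ben is a knave.
Then no assignment of the remaining roles makes every statement match its speaker's type — contradiction.
So Ben is a knight.
With that fixed, Wade's statement is false, so Wade is a knave.
With that fixed, Ximena's statement is false, so Ximena is a knave.

Ben: knight, Wade: knave, Ximena: knave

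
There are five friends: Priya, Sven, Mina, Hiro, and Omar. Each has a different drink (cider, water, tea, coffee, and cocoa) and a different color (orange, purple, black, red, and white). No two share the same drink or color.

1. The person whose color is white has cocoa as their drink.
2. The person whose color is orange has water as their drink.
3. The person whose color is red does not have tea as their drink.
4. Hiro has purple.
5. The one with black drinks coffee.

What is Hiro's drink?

tea

With clues 1–4, cocoa and water are impossible for Hiro's drink.
With clues 1–5, cider and coffee are impossible for Hiro's drink.
That leaves tea.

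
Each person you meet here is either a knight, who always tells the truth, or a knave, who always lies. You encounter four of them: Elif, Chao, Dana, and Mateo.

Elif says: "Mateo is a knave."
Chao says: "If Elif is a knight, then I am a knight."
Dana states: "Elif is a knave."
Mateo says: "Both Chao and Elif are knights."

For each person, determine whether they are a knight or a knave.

Elif: knight, Chao: knave, Dana: knave, Mateo: knave

Consider Elif. Suppose Elif is a knave.
Then no assignment of the remaining roles makes every statement match its speaker's type — contradiction.
So Elif is a knight.
With that fixed, Dana's statement is false, so Dana is a knave.
Consider Chao. Suppose Chao is a knight.
Then no assignment of the remaining roles makes every statement match its speaker's type — contradiction.
So Chao is a knave.
With that fixed, Mateo's statement is false, so Mateo is a knave.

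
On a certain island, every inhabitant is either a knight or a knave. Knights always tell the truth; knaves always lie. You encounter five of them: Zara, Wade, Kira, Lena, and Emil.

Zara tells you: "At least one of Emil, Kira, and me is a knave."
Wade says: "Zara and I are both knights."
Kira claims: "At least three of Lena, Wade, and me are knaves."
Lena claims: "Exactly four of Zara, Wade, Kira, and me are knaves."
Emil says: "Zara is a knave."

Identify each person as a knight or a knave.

Consider Zara. Suppose Zara is a knave.
Then Zara's own statement would have to be false, but it can't be — contradiction.
So Zara is a knight.
With that fixed, Lena's statement is false, so Lena is a knave.
With that fixed, Emil's statement is false, so Emil is a knave.
Consider Wade. Suppose Wade is a knave.
Then whichever role Kira has, Kira's statement has the wrong truth value — contradiction.
So Wade is a knight.
With that fixed, Kira's statement is false, so Kira is a knave.

Zara: knight, Wade: knight, Kira: knave, Lena: knave, Emil: knave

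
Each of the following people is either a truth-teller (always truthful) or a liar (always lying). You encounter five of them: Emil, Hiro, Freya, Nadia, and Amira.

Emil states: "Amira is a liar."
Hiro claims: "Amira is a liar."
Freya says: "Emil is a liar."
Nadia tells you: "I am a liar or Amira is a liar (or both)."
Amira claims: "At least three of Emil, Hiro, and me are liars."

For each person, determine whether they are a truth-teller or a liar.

Consider Emil. Suppose Emil is a liar.
Then no assignment of the remaining roles makes every statement match its speaker's type — contradiction.
So Emil is a truth-teller.
With that fixed, Freya's statement is false, so Freya is a liar.
With that fixed, Amira's statement is false, so Amira is a liar.
With that fixed, Hiro's statement is true, so Hiro is a truth-teller.
With that fixed, Nadia's statement is true, so Nadia is a truth-teller.

Emil: truth-teller, Hiro: truth-teller, Freya: liar, Nadia: truth-teller, Amira: liar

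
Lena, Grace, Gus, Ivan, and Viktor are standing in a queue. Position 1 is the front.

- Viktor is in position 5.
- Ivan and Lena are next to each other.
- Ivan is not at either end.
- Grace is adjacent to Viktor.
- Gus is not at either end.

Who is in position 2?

Ivan

With clue 1, Viktor is ruled out for position 2.
With clues 1–4, Grace and Gus are ruled out for position 2.
With clues 1–5, Lena is ruled out for position 2.
So position 2 is Ivan.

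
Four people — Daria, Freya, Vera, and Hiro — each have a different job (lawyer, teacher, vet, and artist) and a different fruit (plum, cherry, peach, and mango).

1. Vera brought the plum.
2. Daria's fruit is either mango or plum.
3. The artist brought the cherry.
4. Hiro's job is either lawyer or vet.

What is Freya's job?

artist

With clues 1–4, lawyer, teacher, and vet are impossible for Freya's job.
That leaves artist.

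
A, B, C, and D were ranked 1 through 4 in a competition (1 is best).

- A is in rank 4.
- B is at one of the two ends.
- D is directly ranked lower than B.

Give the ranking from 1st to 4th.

From clue 1: A → rank 4.
From clues 1–2: B → rank 1.
From clues 1–3: D → rank 2, C → rank 3.

B, D, C, A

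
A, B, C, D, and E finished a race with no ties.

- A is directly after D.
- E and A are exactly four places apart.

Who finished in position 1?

E

With clue 1, A is ruled out for place 1.
With clues 1–2, B, C, and D are ruled out for place 1.
So place 1 is E.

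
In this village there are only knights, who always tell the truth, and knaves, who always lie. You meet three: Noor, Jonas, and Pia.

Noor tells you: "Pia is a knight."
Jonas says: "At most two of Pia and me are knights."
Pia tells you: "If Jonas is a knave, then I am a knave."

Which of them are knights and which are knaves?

Noor: knight, Jonas: knight, Pia: knight

Regardless of anyone's role, Jonas's statement is true, so Jonas is a knight.
With that fixed, Pia's statement is true, so Pia is a knight.
With that fixed, Noor's statement is true, so Noor is a knight.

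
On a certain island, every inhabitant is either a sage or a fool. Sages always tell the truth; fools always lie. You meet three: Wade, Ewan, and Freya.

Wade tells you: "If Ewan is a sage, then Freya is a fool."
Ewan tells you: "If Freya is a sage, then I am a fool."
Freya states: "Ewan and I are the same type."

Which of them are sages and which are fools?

Consider Wade. Suppose Wade is a fool.
Then no assignment of the remaining roles makes every statement match its speaker's type — contradiction.
So Wade is a sage.
Consider Ewan. Suppose Ewan is a fool.
Then Ewan's own statement would have to be false, but it can't be — contradiction.
So Ewan is a sage.
Consider Freya. Suppose Freya is a sage.
Then Wade's statement comes out false, contradicting Wade being a sage.
So Freya is a fool.

Wade: sage, Ewan: sage, Freya: fool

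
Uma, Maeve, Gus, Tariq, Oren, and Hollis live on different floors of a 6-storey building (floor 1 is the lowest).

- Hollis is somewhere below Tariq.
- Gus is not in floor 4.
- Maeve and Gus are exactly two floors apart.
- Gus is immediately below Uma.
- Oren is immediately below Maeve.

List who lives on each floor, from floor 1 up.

From clue 1: Tariq is in {2,3,4,5,6}.
From clues 1–2: Gus is in {1,2,3,5,6}.
From clues 1–3: Maeve is in {1,3,4,5}.
From clues 1–4: Uma is in {2,3,4,6}.
From clues 1–5: Hollis → floor 1, Oren → floor 2, Maeve → floor 3, Tariq → floor 4, Gus → floor 5, Uma → floor 6.

Hollis, Oren, Maeve, Tariq, Gus, Uma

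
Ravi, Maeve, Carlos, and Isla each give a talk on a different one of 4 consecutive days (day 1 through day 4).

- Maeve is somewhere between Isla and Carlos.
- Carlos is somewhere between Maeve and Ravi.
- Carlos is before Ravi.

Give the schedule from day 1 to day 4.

Isla, Maeve, Carlos, Ravi

From clue 1: Maeve is in {2,3}.
From clues 1–2: Ravi is in {1,4}.
From clues 1–3: Isla → day 1, Maeve → day 2, Carlos → day 3, Ravi → day 4.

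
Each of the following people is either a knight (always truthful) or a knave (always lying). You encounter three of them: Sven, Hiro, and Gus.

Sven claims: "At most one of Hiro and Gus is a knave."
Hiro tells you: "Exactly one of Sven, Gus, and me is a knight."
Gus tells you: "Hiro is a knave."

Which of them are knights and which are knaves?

Sven: knight, Hiro: knave, Gus: knight

Consider Sven. Suppose Sven is a knave.
Then no assignment of the remaining roles makes every statement match its speaker's type — contradiction.
So Sven is a knight.
Consider Hiro. Suppose Hiro is a knight.
Then Hiro's own statement would have to be true, but it can't be — contradiction.
So Hiro is a knave.
With that fixed, Gus's statement is true, so Gus is a knight.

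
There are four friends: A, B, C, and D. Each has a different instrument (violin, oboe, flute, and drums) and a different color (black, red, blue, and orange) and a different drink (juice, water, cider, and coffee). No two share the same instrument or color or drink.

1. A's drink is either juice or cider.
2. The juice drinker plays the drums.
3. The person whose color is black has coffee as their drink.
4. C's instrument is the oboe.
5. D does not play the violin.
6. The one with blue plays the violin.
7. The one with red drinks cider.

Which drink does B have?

water

With clues 1–7, cider, coffee, and juice are impossible for B's drink.
That leaves water.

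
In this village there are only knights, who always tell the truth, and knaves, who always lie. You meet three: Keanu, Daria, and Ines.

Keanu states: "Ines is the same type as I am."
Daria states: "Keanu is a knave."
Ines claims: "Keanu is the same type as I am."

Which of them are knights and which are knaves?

Keanu: knight, Daria: knave, Ines: knight

Consider Keanu. Suppose Keanu is a knave.
Then whichever role Ines has, Ines's statement has the wrong truth value — contradiction.
So Keanu is a knight.
With that fixed, Daria's statement is false, so Daria is a knave.
Consider Ines. Suppose Ines is a knave.
Then Keanu's statement comes out false, contradicting Keanu being a knight.
So Ines is a knight.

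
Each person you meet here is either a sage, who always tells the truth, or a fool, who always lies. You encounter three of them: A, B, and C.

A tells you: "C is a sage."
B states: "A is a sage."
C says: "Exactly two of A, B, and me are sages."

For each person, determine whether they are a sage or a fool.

Consider A. Suppose A is a sage.
Then no assignment of the remaining roles makes every statement match its speaker's type — contradiction.
So A is a fool.
With that fixed, B's statement is false, so B is a fool.
With that fixed, C's statement is false, so C is a fool.

A: fool, B: fool, C: fool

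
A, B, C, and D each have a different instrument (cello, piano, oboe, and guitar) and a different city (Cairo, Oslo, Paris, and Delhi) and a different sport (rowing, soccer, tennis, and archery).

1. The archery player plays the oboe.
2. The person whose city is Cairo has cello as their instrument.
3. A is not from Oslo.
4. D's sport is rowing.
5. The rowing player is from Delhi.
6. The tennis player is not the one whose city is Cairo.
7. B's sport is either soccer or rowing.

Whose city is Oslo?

With clues 1–3, A is impossible for the one with city Oslo.
With clues 1–5, D is impossible for the one with city Oslo.
With clues 1–7, B is impossible for the one with city Oslo.
That leaves C.

C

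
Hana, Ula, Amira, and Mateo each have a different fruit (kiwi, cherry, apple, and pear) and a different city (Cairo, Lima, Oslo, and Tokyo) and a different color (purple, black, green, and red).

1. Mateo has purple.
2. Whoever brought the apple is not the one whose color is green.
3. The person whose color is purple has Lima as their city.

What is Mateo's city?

With clues 1–3, Cairo, Oslo, and Tokyo are impossible for Mateo's city.
That leaves Lima.

Lima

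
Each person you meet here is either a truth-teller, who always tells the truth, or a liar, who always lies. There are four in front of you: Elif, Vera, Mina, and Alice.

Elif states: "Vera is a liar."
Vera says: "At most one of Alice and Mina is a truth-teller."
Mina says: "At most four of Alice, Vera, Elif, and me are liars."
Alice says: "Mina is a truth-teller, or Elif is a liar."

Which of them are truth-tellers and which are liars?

Regardless of anyone's role, Mina's statement is true, so Mina is a truth-teller.
With that fixed, Alice's statement is true, so Alice is a truth-teller.
With that fixed, Vera's statement is false, so Vera is a liar.
With that fixed, Elif's statement is true, so Elif is a truth-teller.

Elif: truth-teller, Vera: liar, Mina: truth-teller, Alice: truth-teller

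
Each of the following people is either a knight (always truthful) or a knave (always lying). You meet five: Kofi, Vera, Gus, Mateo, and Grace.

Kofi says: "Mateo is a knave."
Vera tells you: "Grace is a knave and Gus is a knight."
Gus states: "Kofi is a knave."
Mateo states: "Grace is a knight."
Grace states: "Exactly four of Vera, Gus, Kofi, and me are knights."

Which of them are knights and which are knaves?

Consider Kofi. Suppose Kofi is a knave.
Then no assignment of the remaining roles makes every statement match its speaker's type — contradiction.
So Kofi is a knight.
With that fixed, Gus's statement is false, so Gus is a knave.
With that fixed, Grace's statement is false, so Grace is a knave.
With that fixed, Vera's statement is false, so Vera is a knave.
With that fixed, Mateo's statement is false, so Mateo is a knave.

Kofi: knight, Vera: knave, Gus: knave, Mateo: knave, Grace: knave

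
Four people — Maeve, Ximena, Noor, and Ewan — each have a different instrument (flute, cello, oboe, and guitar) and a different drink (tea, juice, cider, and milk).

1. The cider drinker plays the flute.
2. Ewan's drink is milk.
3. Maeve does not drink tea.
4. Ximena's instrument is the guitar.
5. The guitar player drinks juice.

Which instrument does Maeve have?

flute

With clues 1–4, guitar is impossible for Maeve's instrument.
With clues 1–5, cello and oboe are impossible for Maeve's instrument.
That leaves flute.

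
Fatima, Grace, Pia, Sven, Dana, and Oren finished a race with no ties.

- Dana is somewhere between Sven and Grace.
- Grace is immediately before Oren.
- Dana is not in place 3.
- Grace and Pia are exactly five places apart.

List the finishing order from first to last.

Grace, Oren, Fatima, Dana, Sven, Pia

From clue 1: Dana is in {2,3,4,5}.
From clues 1–3: Dana is in {2,4,5}.
From clues 1–4: Grace → place 1, Oren → place 2, Fatima → place 3, Dana → place 4, Sven → place 5, Pia → place 6.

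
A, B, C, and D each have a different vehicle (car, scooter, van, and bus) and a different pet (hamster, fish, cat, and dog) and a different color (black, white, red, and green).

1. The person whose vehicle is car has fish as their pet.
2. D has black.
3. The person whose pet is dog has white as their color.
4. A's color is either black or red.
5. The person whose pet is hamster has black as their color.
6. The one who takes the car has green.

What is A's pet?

cat

With clues 1–4, dog is impossible for A's pet.
With clues 1–5, hamster is impossible for A's pet.
With clues 1–6, fish is impossible for A's pet.
That leaves cat.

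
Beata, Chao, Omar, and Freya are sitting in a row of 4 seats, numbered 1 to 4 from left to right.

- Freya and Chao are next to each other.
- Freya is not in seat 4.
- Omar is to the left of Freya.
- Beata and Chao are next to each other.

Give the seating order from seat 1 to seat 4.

Omar, Freya, Chao, Beata

From clues 1–2: Freya is in {1,2,3}.
From clues 1–3: Omar is in {1,2}.
From clues 1–4: Omar → seat 1, Freya → seat 2, Chao → seat 3, Beata → seat 4.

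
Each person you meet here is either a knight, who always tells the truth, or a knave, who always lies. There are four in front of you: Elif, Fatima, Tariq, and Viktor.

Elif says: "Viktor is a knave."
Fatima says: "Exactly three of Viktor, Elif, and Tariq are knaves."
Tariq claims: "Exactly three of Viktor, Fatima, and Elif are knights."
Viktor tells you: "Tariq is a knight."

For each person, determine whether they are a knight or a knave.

Elif: knight, Fatima: knave, Tariq: knave, Viktor: knave

Consider Elif. Suppose Elif is a knave.
Then no assignment of the remaining roles makes every statement match its speaker's type — contradiction.
So Elif is a knight.
With that fixed, Fatima's statement is false, so Fatima is a knave.
With that fixed, Tariq's statement is false, so Tariq is a knave.
With that fixed, Viktor's statement is false, so Viktor is a knave.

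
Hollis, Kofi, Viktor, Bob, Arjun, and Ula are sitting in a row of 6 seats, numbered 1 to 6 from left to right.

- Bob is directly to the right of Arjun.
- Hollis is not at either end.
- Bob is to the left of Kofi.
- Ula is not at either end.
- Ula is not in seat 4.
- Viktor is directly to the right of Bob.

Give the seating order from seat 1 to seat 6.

From clue 1: Bob is in {2,3,4,5,6}.
From clues 1–2: Hollis is in {2,3,4,5}.
From clues 1–5: Ula is in {2,3,5}.
From clues 1–6: Arjun → seat 1, Bob → seat 2, Viktor → seat 3, Hollis → seat 4, Ula → seat 5, Kofi → seat 6.

Arjun, Bob, Viktor, Hollis, Ula, Kofi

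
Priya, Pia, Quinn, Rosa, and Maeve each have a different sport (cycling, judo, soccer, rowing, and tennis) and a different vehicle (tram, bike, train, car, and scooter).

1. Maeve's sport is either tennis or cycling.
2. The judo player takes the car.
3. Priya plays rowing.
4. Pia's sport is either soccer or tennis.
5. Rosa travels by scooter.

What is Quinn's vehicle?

With clues 1–5, bike, scooter, train, and tram are impossible for Quinn's vehicle.
That leaves car.

car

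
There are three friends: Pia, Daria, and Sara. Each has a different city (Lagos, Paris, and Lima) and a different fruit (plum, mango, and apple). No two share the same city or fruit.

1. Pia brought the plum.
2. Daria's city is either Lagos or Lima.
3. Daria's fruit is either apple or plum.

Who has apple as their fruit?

Clue 1 rules out Pia for the one with fruit apple.
With clues 1–3, Sara is impossible for the one with fruit apple.
That leaves Daria.

Daria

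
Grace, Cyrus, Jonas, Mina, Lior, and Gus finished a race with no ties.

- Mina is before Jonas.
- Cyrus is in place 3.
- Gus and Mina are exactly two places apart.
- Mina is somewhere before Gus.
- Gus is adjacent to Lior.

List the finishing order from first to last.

Grace, Mina, Cyrus, Gus, Lior, Jonas

From clue 1: Jonas is in {2,3,4,5,6}.
From clues 1–2: Cyrus → place 3.
From clues 1–3: Jonas is in {5,6}.
From clues 1–5: Grace → place 1, Mina → place 2, Gus → place 4, Lior → place 5, Jonas → place 6.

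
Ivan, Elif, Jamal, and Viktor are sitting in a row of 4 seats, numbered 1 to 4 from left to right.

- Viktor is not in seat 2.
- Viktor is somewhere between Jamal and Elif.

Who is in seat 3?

Viktor

With clues 1–2, Elif, Ivan, and Jamal are ruled out for seat 3.
So seat 3 is Viktor.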